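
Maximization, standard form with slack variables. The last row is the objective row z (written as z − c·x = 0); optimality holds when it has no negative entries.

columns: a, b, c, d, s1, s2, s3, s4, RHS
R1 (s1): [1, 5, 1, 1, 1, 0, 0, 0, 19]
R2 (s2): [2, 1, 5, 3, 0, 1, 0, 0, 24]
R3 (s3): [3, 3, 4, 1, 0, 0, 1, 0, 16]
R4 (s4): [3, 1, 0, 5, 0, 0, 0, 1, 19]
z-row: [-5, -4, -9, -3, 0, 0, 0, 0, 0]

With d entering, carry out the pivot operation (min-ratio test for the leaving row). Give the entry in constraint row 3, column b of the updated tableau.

Ratio test on column d — row 1: 19/1 = 19; row 2: 24/3 = 8; row 3: 16/1 = 16; row 4: 19/5 = 19/5. Minimum is 19/5 at row 4 (s4 leaves); pivot element 5.
Divide row 4 by 5; eliminate column d from the other rows.
Row 3 update in column b: 3 − 1·(1/5) = 14/5.

14/5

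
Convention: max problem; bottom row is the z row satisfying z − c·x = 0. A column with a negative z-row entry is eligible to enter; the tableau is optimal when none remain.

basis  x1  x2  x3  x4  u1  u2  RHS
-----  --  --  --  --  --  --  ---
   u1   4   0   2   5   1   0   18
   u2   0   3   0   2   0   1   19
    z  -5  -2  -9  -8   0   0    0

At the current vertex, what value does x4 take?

0

x4 is not in the basis, so in the current basic feasible solution x4 = 0.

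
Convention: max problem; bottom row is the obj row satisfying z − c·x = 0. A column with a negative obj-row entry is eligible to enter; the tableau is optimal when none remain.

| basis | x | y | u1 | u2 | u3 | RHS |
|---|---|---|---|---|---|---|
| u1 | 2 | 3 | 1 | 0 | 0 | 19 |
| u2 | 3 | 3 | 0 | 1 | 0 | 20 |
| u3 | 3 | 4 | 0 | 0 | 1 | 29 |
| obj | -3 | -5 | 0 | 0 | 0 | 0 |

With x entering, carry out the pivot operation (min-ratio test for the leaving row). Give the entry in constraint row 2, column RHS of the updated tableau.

20/3

Ratio test on column x — row 1: 19/2 = 19/2; row 2: 20/3 = 20/3; row 3: 29/3 = 29/3. Minimum is 20/3 at row 2 (u2 leaves); pivot element 3.
Divide row 2 by 3; eliminate column x from the other rows.
In the new row 2, the RHS entry is the old entry divided by the pivot: 20/3 = 20/3.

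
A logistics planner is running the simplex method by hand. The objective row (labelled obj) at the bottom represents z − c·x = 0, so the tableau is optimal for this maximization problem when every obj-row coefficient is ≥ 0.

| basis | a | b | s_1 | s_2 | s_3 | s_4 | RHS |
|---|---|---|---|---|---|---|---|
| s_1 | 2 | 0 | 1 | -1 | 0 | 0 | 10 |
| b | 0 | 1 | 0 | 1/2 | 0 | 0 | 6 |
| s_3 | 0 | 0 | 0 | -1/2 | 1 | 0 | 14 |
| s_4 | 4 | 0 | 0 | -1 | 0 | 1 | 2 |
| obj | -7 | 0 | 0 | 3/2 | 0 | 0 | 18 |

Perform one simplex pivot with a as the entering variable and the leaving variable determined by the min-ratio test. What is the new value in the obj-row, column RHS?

Ratio test on column a — row 1: 10/2 = 5; row 2: entry 0 ≤ 0; row 3: entry 0 ≤ 0; row 4: 2/4 = 1/2. Minimum is 1/2 at row 4 (s_4 leaves); pivot element 4.
Divide row 4 by 4; eliminate column a from the other rows.
obj-row update in column RHS: 18 − (-7)·(1/2) = 43/2.

43/2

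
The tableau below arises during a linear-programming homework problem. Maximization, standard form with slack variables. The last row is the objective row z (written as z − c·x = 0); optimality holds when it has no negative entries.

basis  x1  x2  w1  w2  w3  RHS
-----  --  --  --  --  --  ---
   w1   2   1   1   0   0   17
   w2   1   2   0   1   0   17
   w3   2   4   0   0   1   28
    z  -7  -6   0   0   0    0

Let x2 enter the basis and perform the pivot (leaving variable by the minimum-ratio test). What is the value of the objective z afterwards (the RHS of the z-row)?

Ratio test on column x2 — row 1: 17/1 = 17; row 2: 17/2 = 17/2; row 3: 28/4 = 7. Minimum is 7 at row 3 (w3 leaves); pivot element 4.
Pivot on row 3; the z-row RHS becomes 0 − (-6)·7 = 42.

42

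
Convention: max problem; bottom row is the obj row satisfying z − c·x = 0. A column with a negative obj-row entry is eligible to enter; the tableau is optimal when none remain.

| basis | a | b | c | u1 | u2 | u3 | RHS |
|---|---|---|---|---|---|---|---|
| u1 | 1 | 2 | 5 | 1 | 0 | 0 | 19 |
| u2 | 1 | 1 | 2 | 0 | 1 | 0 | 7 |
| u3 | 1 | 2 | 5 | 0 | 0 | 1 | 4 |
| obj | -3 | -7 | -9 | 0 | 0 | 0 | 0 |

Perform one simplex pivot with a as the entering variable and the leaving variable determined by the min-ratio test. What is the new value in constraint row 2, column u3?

-1

Ratio test on column a — row 1: 19/1 = 19; row 2: 7/1 = 7; row 3: 4/1 = 4. Minimum is 4 at row 3 (u3 leaves); pivot element 1.
Divide row 3 by 1; eliminate column a from the other rows.
Row 2 update in column u3: 0 − 1·1 = -1.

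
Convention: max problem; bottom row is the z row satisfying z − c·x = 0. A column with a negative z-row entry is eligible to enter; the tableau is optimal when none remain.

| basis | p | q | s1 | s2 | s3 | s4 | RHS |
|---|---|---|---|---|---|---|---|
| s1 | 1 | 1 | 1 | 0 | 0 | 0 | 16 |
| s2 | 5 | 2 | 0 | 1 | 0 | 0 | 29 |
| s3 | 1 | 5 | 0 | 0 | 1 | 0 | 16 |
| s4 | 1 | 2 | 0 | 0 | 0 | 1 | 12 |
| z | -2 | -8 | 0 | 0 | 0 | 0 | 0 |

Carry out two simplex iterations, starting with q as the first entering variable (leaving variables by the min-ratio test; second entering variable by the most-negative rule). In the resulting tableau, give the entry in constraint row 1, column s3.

Ratio test on column q — row 1: 16/1 = 16; row 2: 29/2 = 29/2; row 3: 16/5 = 16/5; row 4: 12/2 = 6. Minimum is 16/5 at row 3 (s3 leaves); pivot element 5.
Divide row 3 by 5; eliminate column q from the other rows.
Second iteration: most negative z-row entry is -2/5 in column p, so p enters.
Ratio test on column p — row 1: (64/5)/(4/5) = 16; row 2: (113/5)/(23/5) = 113/23; row 3: (16/5)/(1/5) = 16; row 4: (28/5)/(3/5) = 28/3. Minimum is 113/23 at row 2 (s2 leaves); pivot element 23/5.
Divide row 2 by 23/5; eliminate column p from the other rows.
After both pivots, the entry at constraint row 1, column s3 is -3/23.

-3/23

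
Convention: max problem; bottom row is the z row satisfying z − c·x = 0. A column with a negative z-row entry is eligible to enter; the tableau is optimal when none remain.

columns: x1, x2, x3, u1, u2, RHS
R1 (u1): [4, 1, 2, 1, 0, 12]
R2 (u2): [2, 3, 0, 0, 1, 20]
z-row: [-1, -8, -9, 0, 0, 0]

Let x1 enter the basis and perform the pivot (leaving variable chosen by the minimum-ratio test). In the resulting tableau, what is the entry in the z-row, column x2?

Ratio test on column x1 — row 1: 12/4 = 3; row 2: 20/2 = 10. Minimum is 3 at row 1 (u1 leaves); pivot element 4.
Divide row 1 by 4; eliminate column x1 from the other rows.
z-row update in column x2: -8 − (-1)·(1/4) = -31/4.

-31/4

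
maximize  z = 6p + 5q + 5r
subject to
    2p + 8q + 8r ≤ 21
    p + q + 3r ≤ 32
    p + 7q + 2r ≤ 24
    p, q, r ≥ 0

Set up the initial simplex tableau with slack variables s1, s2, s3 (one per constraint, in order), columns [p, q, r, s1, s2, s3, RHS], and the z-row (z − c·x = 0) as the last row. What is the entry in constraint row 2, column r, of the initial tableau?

Constraint 2 has coefficient 3 on r.

3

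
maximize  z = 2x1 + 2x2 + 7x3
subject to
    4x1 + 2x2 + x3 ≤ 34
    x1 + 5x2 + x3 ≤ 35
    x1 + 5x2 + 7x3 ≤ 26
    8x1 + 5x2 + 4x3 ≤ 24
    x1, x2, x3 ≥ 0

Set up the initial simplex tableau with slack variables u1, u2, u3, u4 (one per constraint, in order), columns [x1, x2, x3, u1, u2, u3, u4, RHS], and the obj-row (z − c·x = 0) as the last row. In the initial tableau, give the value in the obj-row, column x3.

-7

The obj-row carries the negated objective coefficients: the x3 entry is -7.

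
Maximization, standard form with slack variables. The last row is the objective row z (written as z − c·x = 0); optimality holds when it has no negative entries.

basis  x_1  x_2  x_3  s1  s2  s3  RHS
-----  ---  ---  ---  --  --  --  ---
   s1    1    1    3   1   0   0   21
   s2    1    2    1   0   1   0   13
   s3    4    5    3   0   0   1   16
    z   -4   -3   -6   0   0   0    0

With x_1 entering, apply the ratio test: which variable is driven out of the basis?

s3

Column x_1 entries and ratios — s1: 21/1 = 21; s2: 13/1 = 13; s3: 16/4 = 4.
Smallest ratio is 4 in the row of s3, so s3 leaves.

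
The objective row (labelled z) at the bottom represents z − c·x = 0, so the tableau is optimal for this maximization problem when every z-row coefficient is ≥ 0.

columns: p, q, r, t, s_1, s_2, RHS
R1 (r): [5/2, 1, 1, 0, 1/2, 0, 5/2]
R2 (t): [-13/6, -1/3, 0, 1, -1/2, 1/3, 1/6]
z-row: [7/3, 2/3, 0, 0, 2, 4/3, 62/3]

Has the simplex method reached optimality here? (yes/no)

Every z-row coefficient is ≥ 0, so the tableau is optimal.

yes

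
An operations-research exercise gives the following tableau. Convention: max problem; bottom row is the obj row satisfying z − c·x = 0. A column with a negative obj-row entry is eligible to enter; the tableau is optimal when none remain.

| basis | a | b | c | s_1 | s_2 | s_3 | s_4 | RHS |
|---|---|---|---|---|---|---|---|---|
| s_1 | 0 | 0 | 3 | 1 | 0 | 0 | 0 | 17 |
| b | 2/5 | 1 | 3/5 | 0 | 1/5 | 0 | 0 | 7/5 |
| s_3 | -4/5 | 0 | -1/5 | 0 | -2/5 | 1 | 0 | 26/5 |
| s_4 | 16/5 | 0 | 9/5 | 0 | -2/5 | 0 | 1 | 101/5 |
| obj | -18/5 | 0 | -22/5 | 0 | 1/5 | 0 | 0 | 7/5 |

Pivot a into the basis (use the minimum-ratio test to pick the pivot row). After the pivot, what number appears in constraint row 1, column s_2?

Ratio test on column a — row 1: entry 0 ≤ 0; row 2: (7/5)/(2/5) = 7/2; row 3: entry -4/5 ≤ 0; row 4: (101/5)/(16/5) = 101/16. Minimum is 7/2 at row 2 (b leaves); pivot element 2/5.
Divide row 2 by 2/5; eliminate column a from the other rows.
Row 1 update in column s_2: 0 − 0·(1/2) = 0.

0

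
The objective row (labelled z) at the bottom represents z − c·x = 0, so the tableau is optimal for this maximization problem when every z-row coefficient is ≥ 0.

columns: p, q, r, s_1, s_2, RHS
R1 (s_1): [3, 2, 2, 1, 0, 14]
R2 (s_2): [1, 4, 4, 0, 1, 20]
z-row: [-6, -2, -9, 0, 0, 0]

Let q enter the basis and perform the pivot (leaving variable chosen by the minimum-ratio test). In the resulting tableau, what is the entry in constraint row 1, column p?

Ratio test on column q — row 1: 14/2 = 7; row 2: 20/4 = 5. Minimum is 5 at row 2 (s_2 leaves); pivot element 4.
Divide row 2 by 4; eliminate column q from the other rows.
Row 1 update in column p: 3 − 2·(1/4) = 5/2.

5/2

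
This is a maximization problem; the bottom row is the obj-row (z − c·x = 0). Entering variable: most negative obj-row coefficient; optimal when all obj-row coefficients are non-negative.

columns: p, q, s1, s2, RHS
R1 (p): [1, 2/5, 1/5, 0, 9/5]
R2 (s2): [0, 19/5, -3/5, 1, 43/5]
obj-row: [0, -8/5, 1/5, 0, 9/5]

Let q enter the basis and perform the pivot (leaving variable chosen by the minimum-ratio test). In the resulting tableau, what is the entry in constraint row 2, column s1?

Ratio test on column q — row 1: (9/5)/(2/5) = 9/2; row 2: (43/5)/(19/5) = 43/19. Minimum is 43/19 at row 2 (s2 leaves); pivot element 19/5.
Divide row 2 by 19/5; eliminate column q from the other rows.
In the new row 2, the s1 entry is the old entry divided by the pivot: (-3/5)/(19/5) = -3/19.

-3/19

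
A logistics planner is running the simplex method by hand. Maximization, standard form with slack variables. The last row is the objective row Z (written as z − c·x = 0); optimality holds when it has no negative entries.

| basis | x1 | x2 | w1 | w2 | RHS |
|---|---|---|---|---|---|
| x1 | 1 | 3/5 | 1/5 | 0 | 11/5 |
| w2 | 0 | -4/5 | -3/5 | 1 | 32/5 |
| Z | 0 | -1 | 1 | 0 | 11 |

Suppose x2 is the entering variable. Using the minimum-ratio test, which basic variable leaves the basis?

Column x2 entries and ratios — x1: (11/5)/(3/5) = 11/3; w2: -4/5 ≤ 0, skip.
Smallest ratio is 11/3 in the row of x1, so x1 leaves.

x1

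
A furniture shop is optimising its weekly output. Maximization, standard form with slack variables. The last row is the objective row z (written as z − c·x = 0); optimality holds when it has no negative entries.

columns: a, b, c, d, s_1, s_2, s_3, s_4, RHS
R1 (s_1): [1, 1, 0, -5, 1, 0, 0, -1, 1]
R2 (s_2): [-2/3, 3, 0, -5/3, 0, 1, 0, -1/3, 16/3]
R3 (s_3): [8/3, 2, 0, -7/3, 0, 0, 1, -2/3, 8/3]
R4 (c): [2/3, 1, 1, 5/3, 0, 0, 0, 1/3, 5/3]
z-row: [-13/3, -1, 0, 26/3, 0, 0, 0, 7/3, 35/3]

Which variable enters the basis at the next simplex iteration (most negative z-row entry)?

Negative z-row entries: a: -13/3, b: -1.
The most negative is -13/3 in column a, so a enters.

a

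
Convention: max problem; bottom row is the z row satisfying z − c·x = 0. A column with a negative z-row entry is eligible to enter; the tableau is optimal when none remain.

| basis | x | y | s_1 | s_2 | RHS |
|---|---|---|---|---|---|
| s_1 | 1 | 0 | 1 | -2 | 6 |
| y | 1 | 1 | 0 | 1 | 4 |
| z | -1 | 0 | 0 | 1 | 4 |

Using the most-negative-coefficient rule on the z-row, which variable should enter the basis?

Negative z-row entries: x: -1.
The most negative is -1 in column x, so x enters.

x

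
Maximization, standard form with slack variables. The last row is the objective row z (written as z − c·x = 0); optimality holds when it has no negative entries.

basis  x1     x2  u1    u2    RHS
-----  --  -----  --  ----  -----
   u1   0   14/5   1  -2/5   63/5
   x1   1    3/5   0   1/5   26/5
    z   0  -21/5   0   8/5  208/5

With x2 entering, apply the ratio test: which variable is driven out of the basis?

Column x2 entries and ratios — u1: (63/5)/(14/5) = 9/2; x1: (26/5)/(3/5) = 26/3.
Smallest ratio is 9/2 in the row of u1, so u1 leaves.

u1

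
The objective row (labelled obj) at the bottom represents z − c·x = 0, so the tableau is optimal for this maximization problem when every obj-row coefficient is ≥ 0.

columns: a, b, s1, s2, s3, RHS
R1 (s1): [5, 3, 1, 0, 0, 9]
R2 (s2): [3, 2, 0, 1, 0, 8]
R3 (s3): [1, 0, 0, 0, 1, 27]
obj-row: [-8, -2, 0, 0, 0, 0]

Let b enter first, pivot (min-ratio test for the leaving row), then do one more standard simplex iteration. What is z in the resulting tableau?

Ratio test on column b — row 1: 9/3 = 3; row 2: 8/2 = 4; row 3: entry 0 ≤ 0. Minimum is 3 at row 1 (s1 leaves); pivot element 3.
Pivot on row 1; the obj-row RHS becomes 0 − (-2)·3 = 6.
Next entering variable (most negative obj-row entry -14/3): a.
Ratio test on column a — row 1: 3/(5/3) = 9/5; row 2: entry -1/3 ≤ 0; row 3: 27/1 = 27. Minimum is 9/5 at row 1 (b leaves); pivot element 5/3.
After the second pivot the obj-row RHS is 6 − (-14/3)·(9/5) = 72/5.

72/5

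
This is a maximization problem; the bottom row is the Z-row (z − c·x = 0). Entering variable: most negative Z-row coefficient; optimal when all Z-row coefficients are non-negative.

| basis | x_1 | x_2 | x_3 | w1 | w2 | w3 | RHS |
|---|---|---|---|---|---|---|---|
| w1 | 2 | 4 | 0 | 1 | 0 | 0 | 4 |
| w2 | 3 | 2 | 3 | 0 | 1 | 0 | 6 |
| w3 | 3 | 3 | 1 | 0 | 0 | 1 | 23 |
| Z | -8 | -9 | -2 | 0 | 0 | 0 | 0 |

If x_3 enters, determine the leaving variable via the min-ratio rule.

w2

Column x_3 entries and ratios — w1: 0 ≤ 0, skip; w2: 6/3 = 2; w3: 23/1 = 23.
Smallest ratio is 2 in the row of w2, so w2 leaves.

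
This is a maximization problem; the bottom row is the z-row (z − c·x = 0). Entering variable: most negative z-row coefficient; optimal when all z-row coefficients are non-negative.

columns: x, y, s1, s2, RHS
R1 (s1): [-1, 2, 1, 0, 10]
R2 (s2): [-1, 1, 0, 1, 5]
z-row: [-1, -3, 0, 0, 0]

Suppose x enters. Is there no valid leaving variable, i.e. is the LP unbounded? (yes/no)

yes

Every constraint-row entry in column x is ≤ 0, so increasing x is unbounded.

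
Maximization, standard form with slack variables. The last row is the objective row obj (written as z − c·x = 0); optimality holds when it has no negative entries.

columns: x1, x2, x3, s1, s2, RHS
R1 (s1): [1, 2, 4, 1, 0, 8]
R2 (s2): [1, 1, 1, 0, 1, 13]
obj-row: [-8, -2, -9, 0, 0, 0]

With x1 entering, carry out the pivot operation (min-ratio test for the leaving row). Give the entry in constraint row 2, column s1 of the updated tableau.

-1

Ratio test on column x1 — row 1: 8/1 = 8; row 2: 13/1 = 13. Minimum is 8 at row 1 (s1 leaves); pivot element 1.
Divide row 1 by 1; eliminate column x1 from the other rows.
Row 2 update in column s1: 0 − 1·1 = -1.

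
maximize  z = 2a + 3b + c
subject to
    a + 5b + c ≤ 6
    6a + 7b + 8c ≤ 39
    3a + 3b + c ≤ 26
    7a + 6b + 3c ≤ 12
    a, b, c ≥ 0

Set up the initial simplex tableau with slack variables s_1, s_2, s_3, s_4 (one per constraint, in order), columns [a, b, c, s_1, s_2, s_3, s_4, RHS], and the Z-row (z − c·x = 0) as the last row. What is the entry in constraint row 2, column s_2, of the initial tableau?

Slack s_2 belongs to constraint 2; its column is the unit vector e_2, so the entry in row 2 is 1.

1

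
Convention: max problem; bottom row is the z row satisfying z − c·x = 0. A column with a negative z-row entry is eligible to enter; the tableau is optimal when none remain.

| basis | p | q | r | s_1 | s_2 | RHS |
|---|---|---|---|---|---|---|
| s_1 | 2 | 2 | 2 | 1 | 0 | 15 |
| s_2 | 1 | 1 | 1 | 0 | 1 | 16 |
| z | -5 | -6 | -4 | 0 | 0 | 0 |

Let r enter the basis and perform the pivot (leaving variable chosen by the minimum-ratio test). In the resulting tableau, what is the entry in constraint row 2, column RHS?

17/2

Ratio test on column r — row 1: 15/2 = 15/2; row 2: 16/1 = 16. Minimum is 15/2 at row 1 (s_1 leaves); pivot element 2.
Divide row 1 by 2; eliminate column r from the other rows.
Row 2 update in column RHS: 16 − 1·(15/2) = 17/2.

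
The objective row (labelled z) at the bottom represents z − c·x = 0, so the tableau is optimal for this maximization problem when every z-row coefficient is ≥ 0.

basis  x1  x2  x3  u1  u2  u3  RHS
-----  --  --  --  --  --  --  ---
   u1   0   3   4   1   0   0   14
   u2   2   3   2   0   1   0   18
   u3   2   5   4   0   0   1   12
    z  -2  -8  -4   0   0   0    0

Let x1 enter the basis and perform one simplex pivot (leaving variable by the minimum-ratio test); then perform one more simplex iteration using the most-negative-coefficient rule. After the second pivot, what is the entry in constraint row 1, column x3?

Ratio test on column x1 — row 1: entry 0 ≤ 0; row 2: 18/2 = 9; row 3: 12/2 = 6. Minimum is 6 at row 3 (u3 leaves); pivot element 2.
Divide row 3 by 2; eliminate column x1 from the other rows.
Second iteration: most negative z-row entry is -3 in column x2, so x2 enters.
Ratio test on column x2 — row 1: 14/3 = 14/3; row 2: entry -2 ≤ 0; row 3: 6/(5/2) = 12/5. Minimum is 12/5 at row 3 (x1 leaves); pivot element 5/2.
Divide row 3 by 5/2; eliminate column x2 from the other rows.
After both pivots, the entry at constraint row 1, column x3 is 8/5.

8/5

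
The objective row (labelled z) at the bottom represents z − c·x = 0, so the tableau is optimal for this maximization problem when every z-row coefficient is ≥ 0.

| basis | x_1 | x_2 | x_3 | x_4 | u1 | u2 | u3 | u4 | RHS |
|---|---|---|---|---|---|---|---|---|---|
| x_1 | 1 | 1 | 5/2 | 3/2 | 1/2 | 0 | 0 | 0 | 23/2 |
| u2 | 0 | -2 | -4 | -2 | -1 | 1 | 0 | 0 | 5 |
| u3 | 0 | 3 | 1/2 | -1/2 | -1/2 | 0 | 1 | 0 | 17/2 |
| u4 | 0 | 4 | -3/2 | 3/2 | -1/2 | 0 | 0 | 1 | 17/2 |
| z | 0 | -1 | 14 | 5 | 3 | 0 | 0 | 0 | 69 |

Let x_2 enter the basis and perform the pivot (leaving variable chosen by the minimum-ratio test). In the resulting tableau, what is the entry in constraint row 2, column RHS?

Ratio test on column x_2 — row 1: (23/2)/1 = 23/2; row 2: entry -2 ≤ 0; row 3: (17/2)/3 = 17/6; row 4: (17/2)/4 = 17/8. Minimum is 17/8 at row 4 (u4 leaves); pivot element 4.
Divide row 4 by 4; eliminate column x_2 from the other rows.
Row 2 update in column RHS: 5 − (-2)·(17/8) = 37/4.

37/4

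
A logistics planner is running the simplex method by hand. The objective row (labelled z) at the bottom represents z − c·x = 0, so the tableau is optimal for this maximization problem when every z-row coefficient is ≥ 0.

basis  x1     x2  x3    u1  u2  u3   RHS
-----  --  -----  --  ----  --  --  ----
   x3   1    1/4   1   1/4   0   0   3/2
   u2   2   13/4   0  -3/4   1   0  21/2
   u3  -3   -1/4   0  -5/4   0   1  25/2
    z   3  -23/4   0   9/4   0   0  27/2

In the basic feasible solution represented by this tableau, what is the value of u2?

21/2

u2 is basic (row 2); its value is the RHS of that row, 21/2.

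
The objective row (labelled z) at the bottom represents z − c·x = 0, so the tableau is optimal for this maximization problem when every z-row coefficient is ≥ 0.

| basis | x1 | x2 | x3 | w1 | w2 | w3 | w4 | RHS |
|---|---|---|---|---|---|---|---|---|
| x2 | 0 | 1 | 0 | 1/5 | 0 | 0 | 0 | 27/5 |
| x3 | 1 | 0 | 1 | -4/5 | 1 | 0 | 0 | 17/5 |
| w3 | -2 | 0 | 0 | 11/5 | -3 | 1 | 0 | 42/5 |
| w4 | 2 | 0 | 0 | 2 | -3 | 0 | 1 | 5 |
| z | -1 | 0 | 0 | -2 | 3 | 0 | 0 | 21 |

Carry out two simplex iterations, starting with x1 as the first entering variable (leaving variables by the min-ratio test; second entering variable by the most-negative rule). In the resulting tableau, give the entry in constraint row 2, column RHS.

Ratio test on column x1 — row 1: entry 0 ≤ 0; row 2: (17/5)/1 = 17/5; row 3: entry -2 ≤ 0; row 4: 5/2 = 5/2. Minimum is 5/2 at row 4 (w4 leaves); pivot element 2.
Divide row 4 by 2; eliminate column x1 from the other rows.
Second iteration: most negative z-row entry is -1 in column w1, so w1 enters.
Ratio test on column w1 — row 1: (27/5)/(1/5) = 27; row 2: entry -9/5 ≤ 0; row 3: (67/5)/(21/5) = 67/21; row 4: (5/2)/1 = 5/2. Minimum is 5/2 at row 4 (x1 leaves); pivot element 1.
Divide row 4 by 1; eliminate column w1 from the other rows.
After both pivots, the entry at constraint row 2, column RHS is 27/5.

27/5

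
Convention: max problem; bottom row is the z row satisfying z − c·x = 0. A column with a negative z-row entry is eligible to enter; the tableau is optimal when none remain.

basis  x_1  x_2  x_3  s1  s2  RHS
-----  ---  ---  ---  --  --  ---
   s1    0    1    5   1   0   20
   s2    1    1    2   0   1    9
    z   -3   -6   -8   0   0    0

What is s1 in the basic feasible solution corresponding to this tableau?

s1 is basic (row 1); its value is the RHS of that row, 20.

20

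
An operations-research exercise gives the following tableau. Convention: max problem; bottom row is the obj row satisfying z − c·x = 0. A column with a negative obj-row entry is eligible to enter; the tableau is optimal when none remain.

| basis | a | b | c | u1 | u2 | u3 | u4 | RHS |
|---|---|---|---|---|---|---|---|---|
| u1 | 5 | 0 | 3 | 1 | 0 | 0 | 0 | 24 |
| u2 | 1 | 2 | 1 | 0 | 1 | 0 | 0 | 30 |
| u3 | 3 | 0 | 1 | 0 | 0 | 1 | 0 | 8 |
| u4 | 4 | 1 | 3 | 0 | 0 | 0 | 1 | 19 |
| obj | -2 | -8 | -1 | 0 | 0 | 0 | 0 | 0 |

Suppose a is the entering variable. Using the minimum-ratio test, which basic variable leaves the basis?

Column a entries and ratios — u1: 24/5 = 24/5; u2: 30/1 = 30; u3: 8/3 = 8/3; u4: 19/4 = 19/4.
Smallest ratio is 8/3 in the row of u3, so u3 leaves.

u3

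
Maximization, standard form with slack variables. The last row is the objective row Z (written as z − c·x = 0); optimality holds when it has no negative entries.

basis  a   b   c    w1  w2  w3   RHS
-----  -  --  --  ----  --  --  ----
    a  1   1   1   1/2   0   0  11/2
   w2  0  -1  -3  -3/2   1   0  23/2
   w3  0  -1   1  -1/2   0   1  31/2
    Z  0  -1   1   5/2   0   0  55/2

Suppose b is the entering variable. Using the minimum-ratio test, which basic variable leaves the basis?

Column b entries and ratios — a: (11/2)/1 = 11/2; w2: -1 ≤ 0, skip; w3: -1 ≤ 0, skip.
Smallest ratio is 11/2 in the row of a, so a leaves.

a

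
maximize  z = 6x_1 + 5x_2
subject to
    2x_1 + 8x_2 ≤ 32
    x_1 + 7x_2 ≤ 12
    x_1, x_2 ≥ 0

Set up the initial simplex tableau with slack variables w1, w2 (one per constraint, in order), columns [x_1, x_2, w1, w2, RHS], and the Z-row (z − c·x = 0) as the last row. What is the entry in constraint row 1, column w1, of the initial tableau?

1

Slack w1 belongs to constraint 1; its column is the unit vector e_1, so the entry in row 1 is 1.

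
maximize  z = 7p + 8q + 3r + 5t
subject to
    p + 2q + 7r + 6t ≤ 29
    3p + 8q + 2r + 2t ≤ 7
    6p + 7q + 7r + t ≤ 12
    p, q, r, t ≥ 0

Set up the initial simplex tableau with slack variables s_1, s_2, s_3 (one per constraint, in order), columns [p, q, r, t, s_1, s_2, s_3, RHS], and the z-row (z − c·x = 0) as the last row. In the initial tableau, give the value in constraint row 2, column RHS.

The RHS of constraint 2 is b_2 = 7.

7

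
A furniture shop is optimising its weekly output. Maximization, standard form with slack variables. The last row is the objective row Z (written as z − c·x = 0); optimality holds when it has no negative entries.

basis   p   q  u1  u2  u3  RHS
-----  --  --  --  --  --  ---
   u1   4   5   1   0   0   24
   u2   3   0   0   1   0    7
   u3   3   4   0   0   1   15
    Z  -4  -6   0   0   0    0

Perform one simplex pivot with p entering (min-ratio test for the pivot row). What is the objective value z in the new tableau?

Ratio test on column p — row 1: 24/4 = 6; row 2: 7/3 = 7/3; row 3: 15/3 = 5. Minimum is 7/3 at row 2 (u2 leaves); pivot element 3.
Pivot on row 2; the Z-row RHS becomes 0 − (-4)·(7/3) = 28/3.

28/3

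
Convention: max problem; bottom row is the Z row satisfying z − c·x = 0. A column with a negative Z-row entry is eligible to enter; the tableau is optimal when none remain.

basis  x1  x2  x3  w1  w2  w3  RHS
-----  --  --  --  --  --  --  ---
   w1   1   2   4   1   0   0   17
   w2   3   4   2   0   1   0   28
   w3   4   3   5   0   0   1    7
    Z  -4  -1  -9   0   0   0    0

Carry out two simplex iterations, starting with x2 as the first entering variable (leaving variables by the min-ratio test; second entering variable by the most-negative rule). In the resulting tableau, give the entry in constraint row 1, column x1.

-11/5

Ratio test on column x2 — row 1: 17/2 = 17/2; row 2: 28/4 = 7; row 3: 7/3 = 7/3. Minimum is 7/3 at row 3 (w3 leaves); pivot element 3.
Divide row 3 by 3; eliminate column x2 from the other rows.
Second iteration: most negative Z-row entry is -22/3 in column x3, so x3 enters.
Ratio test on column x3 — row 1: (37/3)/(2/3) = 37/2; row 2: entry -14/3 ≤ 0; row 3: (7/3)/(5/3) = 7/5. Minimum is 7/5 at row 3 (x2 leaves); pivot element 5/3.
Divide row 3 by 5/3; eliminate column x3 from the other rows.
After both pivots, the entry at constraint row 1, column x1 is -11/5.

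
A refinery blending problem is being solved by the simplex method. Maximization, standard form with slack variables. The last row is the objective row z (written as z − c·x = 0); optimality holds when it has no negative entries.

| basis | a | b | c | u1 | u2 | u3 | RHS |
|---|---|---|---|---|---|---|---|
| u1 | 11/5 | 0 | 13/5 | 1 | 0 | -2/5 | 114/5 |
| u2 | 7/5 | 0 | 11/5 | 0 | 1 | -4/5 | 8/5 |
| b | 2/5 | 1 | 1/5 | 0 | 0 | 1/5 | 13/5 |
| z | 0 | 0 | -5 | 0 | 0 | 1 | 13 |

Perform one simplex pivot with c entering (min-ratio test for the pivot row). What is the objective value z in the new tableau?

Ratio test on column c — row 1: (114/5)/(13/5) = 114/13; row 2: (8/5)/(11/5) = 8/11; row 3: (13/5)/(1/5) = 13. Minimum is 8/11 at row 2 (u2 leaves); pivot element 11/5.
Pivot on row 2; the z-row RHS becomes 13 − (-5)·(8/11) = 183/11.

183/11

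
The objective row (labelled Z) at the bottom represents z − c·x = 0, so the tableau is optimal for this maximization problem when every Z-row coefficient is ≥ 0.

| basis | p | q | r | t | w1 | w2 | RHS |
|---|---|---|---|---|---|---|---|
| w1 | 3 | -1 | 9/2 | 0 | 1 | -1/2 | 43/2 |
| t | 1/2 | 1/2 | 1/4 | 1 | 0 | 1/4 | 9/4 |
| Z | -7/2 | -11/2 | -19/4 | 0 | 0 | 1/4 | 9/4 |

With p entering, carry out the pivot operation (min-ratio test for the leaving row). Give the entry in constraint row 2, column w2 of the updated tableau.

1/2

Ratio test on column p — row 1: (43/2)/3 = 43/6; row 2: (9/4)/(1/2) = 9/2. Minimum is 9/2 at row 2 (t leaves); pivot element 1/2.
Divide row 2 by 1/2; eliminate column p from the other rows.
In the new row 2, the w2 entry is the old entry divided by the pivot: (1/4)/(1/2) = 1/2.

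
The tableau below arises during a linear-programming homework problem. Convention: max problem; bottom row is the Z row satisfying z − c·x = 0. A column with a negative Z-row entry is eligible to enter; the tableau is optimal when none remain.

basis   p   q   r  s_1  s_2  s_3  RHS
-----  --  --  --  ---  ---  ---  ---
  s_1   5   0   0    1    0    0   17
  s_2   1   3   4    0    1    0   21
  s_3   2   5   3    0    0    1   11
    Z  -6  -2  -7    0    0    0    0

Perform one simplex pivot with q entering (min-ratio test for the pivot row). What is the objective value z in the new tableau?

22/5

Ratio test on column q — row 1: entry 0 ≤ 0; row 2: 21/3 = 7; row 3: 11/5 = 11/5. Minimum is 11/5 at row 3 (s_3 leaves); pivot element 5.
Pivot on row 3; the Z-row RHS becomes 0 − (-2)·(11/5) = 22/5.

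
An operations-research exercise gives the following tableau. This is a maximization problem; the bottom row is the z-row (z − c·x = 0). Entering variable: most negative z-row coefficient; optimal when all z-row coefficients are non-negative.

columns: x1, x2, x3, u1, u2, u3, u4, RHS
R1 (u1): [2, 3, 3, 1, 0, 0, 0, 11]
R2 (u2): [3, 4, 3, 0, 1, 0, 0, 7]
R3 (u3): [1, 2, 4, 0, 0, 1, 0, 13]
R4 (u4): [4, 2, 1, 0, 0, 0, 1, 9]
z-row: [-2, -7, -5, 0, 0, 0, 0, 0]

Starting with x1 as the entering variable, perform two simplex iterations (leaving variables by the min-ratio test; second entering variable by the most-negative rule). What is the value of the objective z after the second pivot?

51/10

Ratio test on column x1 — row 1: 11/2 = 11/2; row 2: 7/3 = 7/3; row 3: 13/1 = 13; row 4: 9/4 = 9/4. Minimum is 9/4 at row 4 (u4 leaves); pivot element 4.
Pivot on row 4; the z-row RHS becomes 0 − (-2)·(9/4) = 9/2.
Next entering variable (most negative z-row entry -6): x2.
Ratio test on column x2 — row 1: (13/2)/2 = 13/4; row 2: (1/4)/(5/2) = 1/10; row 3: (43/4)/(3/2) = 43/6; row 4: (9/4)/(1/2) = 9/2. Minimum is 1/10 at row 2 (u2 leaves); pivot element 5/2.
After the second pivot the z-row RHS is 9/2 − (-6)·(1/10) = 51/10.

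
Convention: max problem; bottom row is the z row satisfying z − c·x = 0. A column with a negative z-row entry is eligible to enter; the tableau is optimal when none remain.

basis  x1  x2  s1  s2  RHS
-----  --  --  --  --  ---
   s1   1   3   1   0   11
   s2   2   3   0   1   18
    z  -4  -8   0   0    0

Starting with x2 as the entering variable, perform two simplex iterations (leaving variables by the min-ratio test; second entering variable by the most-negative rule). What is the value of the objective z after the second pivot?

116/3

Ratio test on column x2 — row 1: 11/3 = 11/3; row 2: 18/3 = 6. Minimum is 11/3 at row 1 (s1 leaves); pivot element 3.
Pivot on row 1; the z-row RHS becomes 0 − (-8)·(11/3) = 88/3.
Next entering variable (most negative z-row entry -4/3): x1.
Ratio test on column x1 — row 1: (11/3)/(1/3) = 11; row 2: 7/1 = 7. Minimum is 7 at row 2 (s2 leaves); pivot element 1.
After the second pivot the z-row RHS is 88/3 − (-4/3)·7 = 116/3.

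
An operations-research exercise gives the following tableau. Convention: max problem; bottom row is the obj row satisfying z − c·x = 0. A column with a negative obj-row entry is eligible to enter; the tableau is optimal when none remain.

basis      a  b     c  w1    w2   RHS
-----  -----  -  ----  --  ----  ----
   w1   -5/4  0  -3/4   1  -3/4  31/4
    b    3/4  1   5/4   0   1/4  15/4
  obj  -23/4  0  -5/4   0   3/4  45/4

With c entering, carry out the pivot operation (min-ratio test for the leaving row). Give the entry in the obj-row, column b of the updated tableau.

Ratio test on column c — row 1: entry -3/4 ≤ 0; row 2: (15/4)/(5/4) = 3. Minimum is 3 at row 2 (b leaves); pivot element 5/4.
Divide row 2 by 5/4; eliminate column c from the other rows.
obj-row update in column b: 0 − (-5/4)·(4/5) = 1.

1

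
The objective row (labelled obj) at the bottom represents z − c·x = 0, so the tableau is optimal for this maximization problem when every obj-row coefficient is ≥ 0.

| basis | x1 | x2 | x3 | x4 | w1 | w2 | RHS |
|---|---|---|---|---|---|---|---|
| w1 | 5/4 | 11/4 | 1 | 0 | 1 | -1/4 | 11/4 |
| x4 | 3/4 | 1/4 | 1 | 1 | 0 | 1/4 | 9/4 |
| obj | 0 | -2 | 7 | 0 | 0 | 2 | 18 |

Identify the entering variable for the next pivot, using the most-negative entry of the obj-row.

Negative obj-row entries: x2: -2.
The most negative is -2 in column x2, so x2 enters.

x2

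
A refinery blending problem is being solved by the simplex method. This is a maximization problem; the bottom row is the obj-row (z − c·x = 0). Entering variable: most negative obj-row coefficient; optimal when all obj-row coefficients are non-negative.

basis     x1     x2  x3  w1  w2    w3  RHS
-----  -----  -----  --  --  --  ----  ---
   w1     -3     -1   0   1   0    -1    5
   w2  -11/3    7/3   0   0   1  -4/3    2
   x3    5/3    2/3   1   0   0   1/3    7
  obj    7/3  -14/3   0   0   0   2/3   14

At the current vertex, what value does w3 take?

0

w3 is not in the basis, so in the current basic feasible solution w3 = 0.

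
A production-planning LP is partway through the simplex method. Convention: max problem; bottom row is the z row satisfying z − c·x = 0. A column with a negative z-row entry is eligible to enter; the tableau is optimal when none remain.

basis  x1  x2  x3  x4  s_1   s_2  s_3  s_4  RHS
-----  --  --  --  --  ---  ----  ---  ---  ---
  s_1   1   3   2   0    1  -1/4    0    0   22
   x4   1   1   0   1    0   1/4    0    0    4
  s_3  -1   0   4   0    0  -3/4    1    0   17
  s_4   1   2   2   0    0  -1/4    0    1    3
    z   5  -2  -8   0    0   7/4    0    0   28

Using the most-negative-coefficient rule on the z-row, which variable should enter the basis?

Negative z-row entries: x2: -2, x3: -8.
The most negative is -8 in column x3, so x3 enters.

x3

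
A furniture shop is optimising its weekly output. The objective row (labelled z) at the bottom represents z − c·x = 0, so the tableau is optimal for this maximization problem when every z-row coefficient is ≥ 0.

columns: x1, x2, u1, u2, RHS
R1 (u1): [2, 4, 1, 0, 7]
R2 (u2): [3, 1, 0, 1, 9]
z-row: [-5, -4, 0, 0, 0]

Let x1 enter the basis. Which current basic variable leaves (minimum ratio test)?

u2

Column x1 entries and ratios — u1: 7/2 = 7/2; u2: 9/3 = 3.
Smallest ratio is 3 in the row of u2, so u2 leaves.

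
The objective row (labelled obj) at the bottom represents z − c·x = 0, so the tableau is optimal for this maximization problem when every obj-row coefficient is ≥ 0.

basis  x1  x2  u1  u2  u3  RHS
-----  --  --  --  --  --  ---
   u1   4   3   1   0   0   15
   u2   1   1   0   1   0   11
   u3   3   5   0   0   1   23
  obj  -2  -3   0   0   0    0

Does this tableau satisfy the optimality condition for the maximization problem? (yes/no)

no

The obj-row has a negative entry -3 in column x2, so it is not optimal.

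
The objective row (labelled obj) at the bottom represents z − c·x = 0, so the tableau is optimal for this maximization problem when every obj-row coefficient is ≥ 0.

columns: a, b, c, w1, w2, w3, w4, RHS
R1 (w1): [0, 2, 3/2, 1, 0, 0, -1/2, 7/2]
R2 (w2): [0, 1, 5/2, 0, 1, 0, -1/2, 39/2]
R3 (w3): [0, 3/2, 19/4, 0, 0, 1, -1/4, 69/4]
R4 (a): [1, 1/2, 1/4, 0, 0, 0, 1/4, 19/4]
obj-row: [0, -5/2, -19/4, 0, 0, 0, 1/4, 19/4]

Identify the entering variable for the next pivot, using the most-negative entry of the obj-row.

Negative obj-row entries: b: -5/2, c: -19/4.
The most negative is -19/4 in column c, so c enters.

c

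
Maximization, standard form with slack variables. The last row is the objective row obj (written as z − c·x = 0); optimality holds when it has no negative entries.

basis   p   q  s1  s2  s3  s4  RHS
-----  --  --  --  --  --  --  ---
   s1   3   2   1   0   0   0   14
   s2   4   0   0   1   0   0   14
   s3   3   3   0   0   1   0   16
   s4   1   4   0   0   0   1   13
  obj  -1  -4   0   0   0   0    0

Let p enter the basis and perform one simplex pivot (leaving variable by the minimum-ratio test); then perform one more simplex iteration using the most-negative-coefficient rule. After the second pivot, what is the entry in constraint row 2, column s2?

1/4

Ratio test on column p — row 1: 14/3 = 14/3; row 2: 14/4 = 7/2; row 3: 16/3 = 16/3; row 4: 13/1 = 13. Minimum is 7/2 at row 2 (s2 leaves); pivot element 4.
Divide row 2 by 4; eliminate column p from the other rows.
Second iteration: most negative obj-row entry is -4 in column q, so q enters.
Ratio test on column q — row 1: (7/2)/2 = 7/4; row 2: entry 0 ≤ 0; row 3: (11/2)/3 = 11/6; row 4: (19/2)/4 = 19/8. Minimum is 7/4 at row 1 (s1 leaves); pivot element 2.
Divide row 1 by 2; eliminate column q from the other rows.
After both pivots, the entry at constraint row 2, column s2 is 1/4.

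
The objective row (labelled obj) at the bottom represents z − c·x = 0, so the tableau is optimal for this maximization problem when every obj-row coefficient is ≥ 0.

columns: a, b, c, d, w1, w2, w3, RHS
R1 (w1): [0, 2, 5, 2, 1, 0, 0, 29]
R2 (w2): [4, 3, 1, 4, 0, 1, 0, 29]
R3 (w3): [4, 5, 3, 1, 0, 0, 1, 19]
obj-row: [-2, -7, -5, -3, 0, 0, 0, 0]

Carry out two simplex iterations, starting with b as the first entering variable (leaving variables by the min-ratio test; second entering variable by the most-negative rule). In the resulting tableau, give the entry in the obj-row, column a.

Ratio test on column b — row 1: 29/2 = 29/2; row 2: 29/3 = 29/3; row 3: 19/5 = 19/5. Minimum is 19/5 at row 3 (w3 leaves); pivot element 5.
Divide row 3 by 5; eliminate column b from the other rows.
Second iteration: most negative obj-row entry is -8/5 in column d, so d enters.
Ratio test on column d — row 1: (107/5)/(8/5) = 107/8; row 2: (88/5)/(17/5) = 88/17; row 3: (19/5)/(1/5) = 19. Minimum is 88/17 at row 2 (w2 leaves); pivot element 17/5.
Divide row 2 by 17/5; eliminate column d from the other rows.
After both pivots, the entry at the obj-row, column a is 74/17.

74/17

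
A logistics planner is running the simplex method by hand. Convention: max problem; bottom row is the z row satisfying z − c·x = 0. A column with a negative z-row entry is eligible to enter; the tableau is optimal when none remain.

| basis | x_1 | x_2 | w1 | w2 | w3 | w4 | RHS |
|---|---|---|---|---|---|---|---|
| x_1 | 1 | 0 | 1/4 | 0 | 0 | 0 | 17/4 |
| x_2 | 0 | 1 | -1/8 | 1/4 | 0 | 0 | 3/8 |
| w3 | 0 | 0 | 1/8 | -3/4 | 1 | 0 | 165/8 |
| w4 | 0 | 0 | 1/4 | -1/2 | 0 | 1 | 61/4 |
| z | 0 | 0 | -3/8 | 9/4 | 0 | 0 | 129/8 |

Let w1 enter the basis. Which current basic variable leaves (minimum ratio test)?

x_1

Column w1 entries and ratios — x_1: (17/4)/(1/4) = 17; x_2: -1/8 ≤ 0, skip; w3: (165/8)/(1/8) = 165; w4: (61/4)/(1/4) = 61.
Smallest ratio is 17 in the row of x_1, so x_1 leaves.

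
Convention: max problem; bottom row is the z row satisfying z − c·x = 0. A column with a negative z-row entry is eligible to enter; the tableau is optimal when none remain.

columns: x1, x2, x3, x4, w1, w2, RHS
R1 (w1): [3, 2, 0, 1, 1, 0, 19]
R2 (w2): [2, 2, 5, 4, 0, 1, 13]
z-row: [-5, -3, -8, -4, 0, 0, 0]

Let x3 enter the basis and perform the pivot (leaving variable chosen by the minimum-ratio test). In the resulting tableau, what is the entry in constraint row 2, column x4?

Ratio test on column x3 — row 1: entry 0 ≤ 0; row 2: 13/5 = 13/5. Minimum is 13/5 at row 2 (w2 leaves); pivot element 5.
Divide row 2 by 5; eliminate column x3 from the other rows.
In the new row 2, the x4 entry is the old entry divided by the pivot: 4/5 = 4/5.

4/5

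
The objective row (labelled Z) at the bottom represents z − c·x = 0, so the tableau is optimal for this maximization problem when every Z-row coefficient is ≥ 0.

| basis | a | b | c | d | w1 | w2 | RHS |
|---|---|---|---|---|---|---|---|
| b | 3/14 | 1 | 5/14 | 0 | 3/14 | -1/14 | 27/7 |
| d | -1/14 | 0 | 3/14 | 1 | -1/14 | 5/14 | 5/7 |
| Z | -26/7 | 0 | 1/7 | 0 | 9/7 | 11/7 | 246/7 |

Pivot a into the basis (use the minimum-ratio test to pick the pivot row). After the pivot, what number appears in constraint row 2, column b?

Ratio test on column a — row 1: (27/7)/(3/14) = 18; row 2: entry -1/14 ≤ 0. Minimum is 18 at row 1 (b leaves); pivot element 3/14.
Divide row 1 by 3/14; eliminate column a from the other rows.
Row 2 update in column b: 0 − (-1/14)·(14/3) = 1/3.

1/3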